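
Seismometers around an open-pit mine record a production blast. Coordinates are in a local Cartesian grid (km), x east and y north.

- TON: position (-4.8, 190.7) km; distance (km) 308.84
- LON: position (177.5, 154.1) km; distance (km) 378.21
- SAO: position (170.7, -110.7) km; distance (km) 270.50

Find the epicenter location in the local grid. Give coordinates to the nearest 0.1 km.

Circle about each station: (x + 4.8)² + (y − 190.7)² = 308.84²; (x − 177.5)² + (y − 154.1)² = 378.21²; (x − 170.7)² + (y + 110.7)² = 270.50².
Subtracting the TON equation from the LON and SAO equations removes the quadratic terms:
364.6 x − 73.2 y = -28797.13
351.0 x − 602.8 y = 27215.35
Solving the 2×2 system: x ≈ -99.7, y ≈ -103.2 km.

(-99.7, -103.2)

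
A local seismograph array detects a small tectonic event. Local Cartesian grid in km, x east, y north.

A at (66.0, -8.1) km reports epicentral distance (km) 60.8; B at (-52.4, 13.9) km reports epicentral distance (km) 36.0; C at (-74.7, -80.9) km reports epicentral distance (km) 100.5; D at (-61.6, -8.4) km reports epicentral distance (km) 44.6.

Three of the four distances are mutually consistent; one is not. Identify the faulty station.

A

Solve using three stations at a time. Using B, C, D (subtract circle equations pairwise → linear system) gives (x, y) ≈ (-18.1, 2.2).
Distances from that point to each station vs reported:
  A: calculated 84.7 vs reported 60.8 → residual 23.9 km
  B: calculated 36.2 vs reported 36.0 → residual 0.2 km
  C: calculated 100.6 vs reported 100.5 → residual 0.1 km
  D: calculated 44.8 vs reported 44.6 → residual 0.2 km
B, C, D are mutually consistent (residuals ≈ 0); A is off by 23.9 km.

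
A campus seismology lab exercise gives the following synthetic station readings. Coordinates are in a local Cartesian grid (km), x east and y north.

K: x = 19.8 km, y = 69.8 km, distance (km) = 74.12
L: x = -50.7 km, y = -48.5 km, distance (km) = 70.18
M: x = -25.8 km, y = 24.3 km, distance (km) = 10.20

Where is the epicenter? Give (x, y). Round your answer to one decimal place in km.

(-35.0, 19.9)

Circle about each station: (x − 19.8)² + (y − 69.8)² = 74.12²; (x + 50.7)² + (y + 48.5)² = 70.18²; (x + 25.8)² + (y − 24.3)² = 10.20².
Subtracting pairs of circle equations eliminates x²+y² and gives linear equations (the radical axes):
-141.0 x − 236.6 y = 227.20
-91.2 x − 91.0 y = 1381.78
Solving the 2×2 system: x ≈ -35.0, y ≈ 19.9 km.
Check against K (with the unrounded x, y): √((x − 19.8)²+(y − 69.8)²) = 74.12 ≈ 74.12 km. ✓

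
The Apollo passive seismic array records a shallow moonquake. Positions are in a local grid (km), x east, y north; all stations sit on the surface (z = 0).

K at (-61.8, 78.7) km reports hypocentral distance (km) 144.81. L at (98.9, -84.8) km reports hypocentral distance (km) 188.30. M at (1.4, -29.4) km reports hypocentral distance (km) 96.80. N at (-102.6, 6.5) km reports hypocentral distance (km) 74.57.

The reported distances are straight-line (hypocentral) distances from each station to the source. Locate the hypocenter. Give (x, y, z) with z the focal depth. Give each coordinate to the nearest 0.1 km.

Each station gives a sphere (x−x_i)² + (y−y_i)² + z² = d_i² (stations at z=0).
Subtracting the K sphere from L and M: z² cancels, leaving linear equations in x and y:
321.4 x − 327.0 y = -7527.63
126.4 x − 216.2 y = 2453.09
Solving: x ≈ -86.298, y ≈ -61.800 km (keep extra digits for the depth step; rounded: -86.3, -61.8).
Then from the K sphere: z² = 144.81² − (x + 61.8)² − (y − 78.7)² with x = -86.298, y = -61.800, so z ≈ 25.091 ≈ 25.1 km.

x ≈ -86.3 km, y ≈ -61.8 km, depth ≈ 25.1 km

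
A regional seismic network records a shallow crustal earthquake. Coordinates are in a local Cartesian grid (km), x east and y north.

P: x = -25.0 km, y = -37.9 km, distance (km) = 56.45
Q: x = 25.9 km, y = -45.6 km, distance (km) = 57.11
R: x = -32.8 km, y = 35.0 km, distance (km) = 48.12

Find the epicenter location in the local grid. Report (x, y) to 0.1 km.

Circle about each station: (x + 25.0)² + (y + 37.9)² = 56.45²; (x − 25.9)² + (y + 45.6)² = 57.11²; (x + 32.8)² + (y − 35.0)² = 48.12².
Subtracting the P equation from the Q and R equations removes the quadratic terms:
101.8 x − 15.4 y = 613.81
-15.6 x + 145.8 y = 1110.50
Solving the 2×2 system: x ≈ 7.3, y ≈ 8.4 km.

7.3 km east, 8.4 km north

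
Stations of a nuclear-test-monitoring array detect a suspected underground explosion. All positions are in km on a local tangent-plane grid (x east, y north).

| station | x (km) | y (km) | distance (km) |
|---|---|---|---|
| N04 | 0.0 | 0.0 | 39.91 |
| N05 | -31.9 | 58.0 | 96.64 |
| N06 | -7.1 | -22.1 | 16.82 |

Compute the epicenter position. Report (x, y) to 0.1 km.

-14.7 km east, -37.1 km north

Circle about each station: x² + y² = 39.91²; (x + 31.9)² + (y − 58.0)² = 96.64²; (x + 7.1)² + (y + 22.1)² = 16.82².
Subtracting the N04 equation from the N05 and N06 equations removes the quadratic terms:
-63.8 x + 116.0 y = -3364.87
-14.2 x − 44.2 y = 1848.72
Solving the 2×2 system: x ≈ -14.7, y ≈ -37.1 km.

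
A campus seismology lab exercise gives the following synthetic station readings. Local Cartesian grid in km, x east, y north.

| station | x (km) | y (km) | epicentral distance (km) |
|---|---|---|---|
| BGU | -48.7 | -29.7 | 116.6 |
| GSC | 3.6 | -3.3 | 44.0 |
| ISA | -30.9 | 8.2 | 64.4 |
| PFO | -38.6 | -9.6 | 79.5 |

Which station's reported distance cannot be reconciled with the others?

BGU

Solve using three stations at a time. Using GSC, ISA, PFO (subtract circle equations pairwise → linear system) gives (x, y) ≈ (28.6, 32.9).
Distances from that point to each station vs reported:
  BGU: calculated 99.5 vs reported 116.6 → residual 17.1 km
  GSC: calculated 44.0 vs reported 44.0 → residual 0.0 km
  ISA: calculated 64.4 vs reported 64.4 → residual 0.0 km
  PFO: calculated 79.5 vs reported 79.5 → residual 0.0 km
GSC, ISA, PFO are mutually consistent (residuals ≈ 0); BGU is off by 17.1 km.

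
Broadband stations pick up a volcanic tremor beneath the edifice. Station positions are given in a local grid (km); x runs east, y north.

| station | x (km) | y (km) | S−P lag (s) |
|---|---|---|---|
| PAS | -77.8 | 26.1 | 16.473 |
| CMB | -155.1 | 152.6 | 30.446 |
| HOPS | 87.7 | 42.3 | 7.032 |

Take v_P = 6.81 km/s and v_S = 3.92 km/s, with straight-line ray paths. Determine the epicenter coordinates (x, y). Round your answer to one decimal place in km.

Distance from S−P lag: d = Δt · v_P v_S / (v_P − v_S) = Δt · (6.81·3.92)/(6.81−3.92) ≈ 9.2371·Δt.
So d_PAS = 152.16, d_CMB = 281.23, d_HOPS = 64.96 km.
Circle about each station: (x + 77.8)² + (y − 26.1)² = 152.16²; (x + 155.1)² + (y − 152.6)² = 281.23²; (x − 87.7)² + (y − 42.3)² = 64.96².
Subtracting the PAS equation from the CMB and HOPS equations removes the quadratic terms:
-154.6 x + 253.0 y = -15328.93
331.0 x + 32.4 y = 21679.39
Solving the 2×2 system: x ≈ 67.4, y ≈ -19.4 km.
Check against PAS (with the unrounded x, y): √((x + 77.8)²+(y − 26.1)²) = 152.16 ≈ 152.16 km. ✓

x ≈ 67.4 km, y ≈ -19.4 km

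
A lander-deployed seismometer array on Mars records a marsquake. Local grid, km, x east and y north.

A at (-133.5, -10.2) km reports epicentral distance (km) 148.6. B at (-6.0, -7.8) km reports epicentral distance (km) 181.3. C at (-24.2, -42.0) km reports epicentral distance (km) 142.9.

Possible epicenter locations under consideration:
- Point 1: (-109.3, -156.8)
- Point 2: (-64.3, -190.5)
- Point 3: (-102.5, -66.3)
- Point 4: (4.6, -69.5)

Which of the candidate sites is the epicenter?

Point 1

For each candidate, compare |candidate − station| to the reported distance:
Point 1: residuals A 0.0, B 0.0, C 0.0 → max 0.0 km
Point 2: residuals A 44.5, B 10.5, C 10.9 → max 44.5 km
Point 3: residuals A 84.5, B 68.5, C 60.9 → max 84.5 km
Point 4: residuals A 1.7, B 118.7, C 103.1 → max 118.7 km
Only Point 1 has all residuals ≈ 0.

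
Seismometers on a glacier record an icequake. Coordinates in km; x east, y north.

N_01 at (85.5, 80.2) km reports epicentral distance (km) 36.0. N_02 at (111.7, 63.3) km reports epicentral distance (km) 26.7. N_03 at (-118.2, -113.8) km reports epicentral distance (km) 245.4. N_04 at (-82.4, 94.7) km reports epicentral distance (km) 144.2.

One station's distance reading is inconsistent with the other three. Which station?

N_02

Solve using three stations at a time. Using N_01, N_03, N_04 (subtract circle equations pairwise → linear system) gives (x, y) ≈ (57.1, 58.0).
Distances from that point to each station vs reported:
  N_01: calculated 36.1 vs reported 36.0 → residual 0.1 km
  N_02: calculated 54.9 vs reported 26.7 → residual 28.2 km
  N_03: calculated 245.4 vs reported 245.4 → residual 0.0 km
  N_04: calculated 144.2 vs reported 144.2 → residual 0.0 km
N_01, N_03, N_04 are mutually consistent (residuals ≈ 0); N_02 is off by 28.2 km.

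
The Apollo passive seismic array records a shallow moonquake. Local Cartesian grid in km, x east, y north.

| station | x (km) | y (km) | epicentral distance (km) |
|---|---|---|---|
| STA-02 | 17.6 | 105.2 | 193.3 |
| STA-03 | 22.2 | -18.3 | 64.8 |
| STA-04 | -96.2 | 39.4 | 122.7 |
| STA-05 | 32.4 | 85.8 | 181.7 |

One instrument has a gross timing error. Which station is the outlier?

STA-03

Solve using three stations at a time. Using STA-02, STA-04, STA-05 (subtract circle equations pairwise → linear system) gives (x, y) ≈ (-52.0, -75.3).
Distances from that point to each station vs reported:
  STA-02: calculated 193.5 vs reported 193.3 → residual 0.2 km
  STA-03: calculated 93.6 vs reported 64.8 → residual 28.8 km
  STA-04: calculated 123.0 vs reported 122.7 → residual 0.3 km
  STA-05: calculated 181.9 vs reported 181.7 → residual 0.2 km
STA-02, STA-04, STA-05 are mutually consistent (residuals ≈ 0); STA-03 is off by 28.8 km.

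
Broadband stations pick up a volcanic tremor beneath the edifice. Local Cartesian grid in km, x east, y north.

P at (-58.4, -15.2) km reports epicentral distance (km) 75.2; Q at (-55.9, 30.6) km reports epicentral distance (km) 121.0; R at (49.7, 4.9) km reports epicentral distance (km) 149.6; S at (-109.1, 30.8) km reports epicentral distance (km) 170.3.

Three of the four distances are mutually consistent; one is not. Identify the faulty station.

S

Solve using three stations at a time. Using P, Q, R (subtract circle equations pairwise → linear system) gives (x, y) ≈ (-65.9, -89.9).
Distances from that point to each station vs reported:
  P: calculated 75.1 vs reported 75.2 → residual 0.1 km
  Q: calculated 120.9 vs reported 121.0 → residual 0.1 km
  R: calculated 149.5 vs reported 149.6 → residual 0.1 km
  S: calculated 128.2 vs reported 170.3 → residual 42.1 km
P, Q, R are mutually consistent (residuals ≈ 0); S is off by 42.1 km.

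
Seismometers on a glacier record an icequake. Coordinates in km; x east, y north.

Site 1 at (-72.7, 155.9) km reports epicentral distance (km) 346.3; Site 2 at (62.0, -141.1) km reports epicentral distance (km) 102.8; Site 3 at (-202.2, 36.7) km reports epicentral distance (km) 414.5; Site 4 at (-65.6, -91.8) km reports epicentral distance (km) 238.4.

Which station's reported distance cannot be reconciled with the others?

Solve using three stations at a time. Using Site 2, Site 3, Site 4 (subtract circle equations pairwise → linear system) gives (x, y) ≈ (162.9, -159.4).
Distances from that point to each station vs reported:
  Site 1: calculated 393.6 vs reported 346.3 → residual 47.3 km
  Site 2: calculated 102.5 vs reported 102.8 → residual 0.3 km
  Site 3: calculated 414.4 vs reported 414.5 → residual 0.1 km
  Site 4: calculated 238.3 vs reported 238.4 → residual 0.1 km
Site 2, Site 3, Site 4 are mutually consistent (residuals ≈ 0); Site 1 is off by 47.3 km.

Site 1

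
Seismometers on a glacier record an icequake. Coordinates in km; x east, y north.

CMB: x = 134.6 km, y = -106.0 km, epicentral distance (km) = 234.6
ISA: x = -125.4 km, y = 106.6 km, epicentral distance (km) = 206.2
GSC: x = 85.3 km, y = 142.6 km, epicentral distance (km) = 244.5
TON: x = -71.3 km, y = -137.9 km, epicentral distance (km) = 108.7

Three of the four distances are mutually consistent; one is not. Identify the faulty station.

Solve using three stations at a time. Using CMB, GSC, TON (subtract circle equations pairwise → linear system) gives (x, y) ≈ (-87.5, -30.4).
Distances from that point to each station vs reported:
  CMB: calculated 234.6 vs reported 234.6 → residual 0.0 km
  ISA: calculated 142.1 vs reported 206.2 → residual 64.1 km
  GSC: calculated 244.5 vs reported 244.5 → residual 0.0 km
  TON: calculated 108.7 vs reported 108.7 → residual 0.0 km
CMB, GSC, TON are mutually consistent (residuals ≈ 0); ISA is off by 64.1 km.

ISA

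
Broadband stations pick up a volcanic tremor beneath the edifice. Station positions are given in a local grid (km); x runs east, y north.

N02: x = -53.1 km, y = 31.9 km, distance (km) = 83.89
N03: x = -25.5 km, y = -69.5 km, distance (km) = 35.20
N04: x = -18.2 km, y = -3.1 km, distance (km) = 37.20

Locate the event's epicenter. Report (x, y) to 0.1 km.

Circle about each station: (x + 53.1)² + (y − 31.9)² = 83.89²; (x + 25.5)² + (y + 69.5)² = 35.20²; (x + 18.2)² + (y + 3.1)² = 37.20².
Subtracting pairs of circle equations eliminates x²+y² and gives linear equations (the radical axes):
55.2 x − 202.8 y = 7441.77
69.8 x − 70.0 y = 2157.32
Solving the 2×2 system: x ≈ -8.1, y ≈ -38.9 km.

x ≈ -8.1 km, y ≈ -38.9 km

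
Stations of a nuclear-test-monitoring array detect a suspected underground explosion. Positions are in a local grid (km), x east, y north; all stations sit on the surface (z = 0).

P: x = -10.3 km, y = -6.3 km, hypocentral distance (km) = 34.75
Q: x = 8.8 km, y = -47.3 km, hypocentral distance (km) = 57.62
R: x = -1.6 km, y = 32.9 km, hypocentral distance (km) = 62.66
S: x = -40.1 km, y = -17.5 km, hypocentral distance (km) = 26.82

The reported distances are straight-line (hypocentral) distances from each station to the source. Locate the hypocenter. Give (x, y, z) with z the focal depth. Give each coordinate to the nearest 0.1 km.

Each station gives a sphere (x−x_i)² + (y−y_i)² + z² = d_i² (stations at z=0).
Subtracting the P sphere from Q and R: z² cancels, leaving linear equations in x and y:
38.2 x − 82.0 y = 56.45
17.4 x + 78.4 y = -1779.52
Solving: x ≈ -32.000, y ≈ -15.596 km (keep extra digits for the depth step; rounded: -32.0, -15.6).
Then from the P sphere: z² = 34.75² − (x + 10.3)² − (y + 6.3)² with x = -32.000, y = -15.596, so z ≈ 25.500 ≈ 25.5 km.

(-32.0, -15.6, 25.5)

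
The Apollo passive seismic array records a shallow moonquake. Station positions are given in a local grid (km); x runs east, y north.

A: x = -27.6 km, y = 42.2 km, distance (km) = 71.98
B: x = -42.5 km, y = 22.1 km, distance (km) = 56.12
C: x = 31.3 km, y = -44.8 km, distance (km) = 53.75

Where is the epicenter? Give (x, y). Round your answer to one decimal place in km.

x ≈ -20.2 km, y ≈ -29.4 km

Circle about each station: (x + 27.6)² + (y − 42.2)² = 71.98²; (x + 42.5)² + (y − 22.1)² = 56.12²; (x − 31.3)² + (y + 44.8)² = 53.75².
Subtracting pairs of circle equations eliminates x²+y² and gives linear equations (the radical axes):
-29.8 x − 40.2 y = 1783.73
117.8 x − 174.0 y = 2736.19
Solving the 2×2 system: x ≈ -20.2, y ≈ -29.4 km.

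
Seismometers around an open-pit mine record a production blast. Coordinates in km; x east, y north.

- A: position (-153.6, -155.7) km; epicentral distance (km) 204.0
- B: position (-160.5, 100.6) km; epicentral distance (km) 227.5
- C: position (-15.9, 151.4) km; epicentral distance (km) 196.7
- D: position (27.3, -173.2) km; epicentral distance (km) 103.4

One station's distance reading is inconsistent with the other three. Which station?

D

Solve using three stations at a time. Using A, B, C (subtract circle equations pairwise → linear system) gives (x, y) ≈ (16.2, -42.7).
Distances from that point to each station vs reported:
  A: calculated 204.0 vs reported 204.0 → residual 0.0 km
  B: calculated 227.5 vs reported 227.5 → residual 0.0 km
  C: calculated 196.7 vs reported 196.7 → residual 0.0 km
  D: calculated 131.0 vs reported 103.4 → residual 27.6 km
A, B, C are mutually consistent (residuals ≈ 0); D is off by 27.6 km.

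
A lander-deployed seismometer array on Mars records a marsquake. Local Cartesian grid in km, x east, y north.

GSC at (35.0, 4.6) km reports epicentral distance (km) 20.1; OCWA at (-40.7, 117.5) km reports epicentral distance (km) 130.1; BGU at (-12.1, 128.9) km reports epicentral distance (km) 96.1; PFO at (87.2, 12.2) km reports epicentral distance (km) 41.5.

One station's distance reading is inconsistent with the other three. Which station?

BGU

Solve using three stations at a time. Using GSC, OCWA, PFO (subtract circle equations pairwise → linear system) gives (x, y) ≈ (46.6, 21.1).
Distances from that point to each station vs reported:
  GSC: calculated 20.2 vs reported 20.1 → residual 0.1 km
  OCWA: calculated 130.1 vs reported 130.1 → residual 0.0 km
  BGU: calculated 122.8 vs reported 96.1 → residual 26.7 km
  PFO: calculated 41.5 vs reported 41.5 → residual 0.0 km
GSC, OCWA, PFO are mutually consistent (residuals ≈ 0); BGU is off by 26.7 km.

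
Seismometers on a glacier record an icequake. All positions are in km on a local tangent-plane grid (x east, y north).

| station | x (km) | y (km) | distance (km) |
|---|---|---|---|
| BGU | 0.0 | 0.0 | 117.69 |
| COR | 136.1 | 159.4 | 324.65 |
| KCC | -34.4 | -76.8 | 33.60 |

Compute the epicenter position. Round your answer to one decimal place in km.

x ≈ -50.3 km, y ≈ -106.4 km

Circle about each station: x² + y² = 117.69²; (x − 136.1)² + (y − 159.4)² = 324.65²; (x + 34.4)² + (y + 76.8)² = 33.60².
Subtracting pairs of circle equations eliminates x²+y² and gives linear equations (the radical axes):
272.2 x + 318.8 y = -47615.12
-68.8 x − 153.6 y = 19803.58
Solving the 2×2 system: x ≈ -50.3, y ≈ -106.4 km.
Check against BGU (with the unrounded x, y): √(x²+y²) = 117.69 ≈ 117.69 km. ✓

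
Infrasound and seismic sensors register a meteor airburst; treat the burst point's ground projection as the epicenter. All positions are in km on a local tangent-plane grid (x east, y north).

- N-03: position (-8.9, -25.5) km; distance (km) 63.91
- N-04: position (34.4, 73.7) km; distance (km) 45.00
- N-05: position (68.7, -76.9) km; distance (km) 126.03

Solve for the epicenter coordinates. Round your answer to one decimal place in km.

x ≈ 11.1 km, y ≈ 35.2 km

Circle about each station: (x + 8.9)² + (y + 25.5)² = 63.91²; (x − 34.4)² + (y − 73.7)² = 45.00²; (x − 68.7)² + (y + 76.9)² = 126.03².
Subtracting the N-03 equation from the N-04 and N-05 equations removes the quadratic terms:
86.6 x + 198.4 y = 7945.08
155.2 x − 102.8 y = -1895.23
Solving the 2×2 system: x ≈ 11.1, y ≈ 35.2 km.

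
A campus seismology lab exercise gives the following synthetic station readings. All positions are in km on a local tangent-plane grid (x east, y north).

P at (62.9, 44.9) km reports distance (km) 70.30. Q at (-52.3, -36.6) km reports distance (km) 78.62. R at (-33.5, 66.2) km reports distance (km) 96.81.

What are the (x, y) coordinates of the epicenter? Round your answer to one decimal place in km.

Circle about each station: (x − 62.9)² + (y − 44.9)² = 70.30²; (x + 52.3)² + (y + 36.6)² = 78.62²; (x + 33.5)² + (y − 66.2)² = 96.81².
Subtracting pairs of circle equations eliminates x²+y² and gives linear equations (the radical axes):
-230.4 x − 163.0 y = -3136.58
-192.8 x + 42.6 y = -4897.82
Solving the 2×2 system: x ≈ 22.6, y ≈ -12.7 km.

(22.6, -12.7)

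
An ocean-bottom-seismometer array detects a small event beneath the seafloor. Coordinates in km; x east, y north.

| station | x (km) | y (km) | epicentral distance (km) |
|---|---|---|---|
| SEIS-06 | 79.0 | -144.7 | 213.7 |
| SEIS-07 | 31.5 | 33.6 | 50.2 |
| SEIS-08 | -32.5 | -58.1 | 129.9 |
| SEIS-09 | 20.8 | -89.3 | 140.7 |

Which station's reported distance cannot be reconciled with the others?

Solve using three stations at a time. Using SEIS-06, SEIS-07, SEIS-09 (subtract circle equations pairwise → linear system) gives (x, y) ≈ (-17.0, 46.2).
Distances from that point to each station vs reported:
  SEIS-06: calculated 213.7 vs reported 213.7 → residual 0.0 km
  SEIS-07: calculated 50.1 vs reported 50.2 → residual 0.1 km
  SEIS-08: calculated 105.4 vs reported 129.9 → residual 24.5 km
  SEIS-09: calculated 140.7 vs reported 140.7 → residual 0.0 km
SEIS-06, SEIS-07, SEIS-09 are mutually consistent (residuals ≈ 0); SEIS-08 is off by 24.5 km.

SEIS-08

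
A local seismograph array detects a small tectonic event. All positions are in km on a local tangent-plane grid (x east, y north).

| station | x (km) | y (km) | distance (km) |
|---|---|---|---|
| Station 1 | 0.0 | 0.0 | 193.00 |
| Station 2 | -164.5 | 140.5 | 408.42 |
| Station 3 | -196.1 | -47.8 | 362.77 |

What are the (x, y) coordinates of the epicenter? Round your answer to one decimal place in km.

162.2 km east, -104.6 km north

Circle about each station: x² + y² = 193.00²; (x + 164.5)² + (y − 140.5)² = 408.42²; (x + 196.1)² + (y + 47.8)² = 362.77².
Subtracting pairs of circle equations eliminates x²+y² and gives linear equations (the radical axes):
-329.0 x + 281.0 y = -82757.40
-392.2 x − 95.6 y = -53613.02
Solving the 2×2 system: x ≈ 162.2, y ≈ -104.6 km.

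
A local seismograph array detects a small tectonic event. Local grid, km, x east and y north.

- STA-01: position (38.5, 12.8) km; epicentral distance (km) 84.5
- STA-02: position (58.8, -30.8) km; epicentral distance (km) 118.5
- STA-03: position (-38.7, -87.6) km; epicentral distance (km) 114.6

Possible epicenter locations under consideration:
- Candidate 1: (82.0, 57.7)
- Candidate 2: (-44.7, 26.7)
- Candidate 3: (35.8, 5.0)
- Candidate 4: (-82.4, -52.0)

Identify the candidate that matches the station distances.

Candidate 2

For each candidate, compare |candidate − station| to the reported distance:
Candidate 1: residuals STA-01 22.0, STA-02 27.0, STA-03 74.3 → max 74.3 km
Candidate 2: residuals STA-01 0.1, STA-02 0.1, STA-03 0.1 → max 0.1 km
Candidate 3: residuals STA-01 76.2, STA-02 75.9, STA-03 4.2 → max 76.2 km
Candidate 4: residuals STA-01 52.7, STA-02 24.3, STA-03 58.2 → max 58.2 km
Only Candidate 2 has all residuals ≈ 0.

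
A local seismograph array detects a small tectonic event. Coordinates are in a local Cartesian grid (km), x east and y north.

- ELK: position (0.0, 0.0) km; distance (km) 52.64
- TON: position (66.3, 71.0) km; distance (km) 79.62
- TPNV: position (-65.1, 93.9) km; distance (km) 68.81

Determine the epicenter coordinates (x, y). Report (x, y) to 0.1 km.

Circle about each station: x² + y² = 52.64²; (x − 66.3)² + (y − 71.0)² = 79.62²; (x + 65.1)² + (y − 93.9)² = 68.81².
Subtracting the ELK equation from the TON and TPNV equations removes the quadratic terms:
132.6 x + 142.0 y = 5868.32
-130.2 x + 187.8 y = 11091.37
Solving the 2×2 system: x ≈ -10.9, y ≈ 51.5 km.

x ≈ -10.9 km, y ≈ 51.5 km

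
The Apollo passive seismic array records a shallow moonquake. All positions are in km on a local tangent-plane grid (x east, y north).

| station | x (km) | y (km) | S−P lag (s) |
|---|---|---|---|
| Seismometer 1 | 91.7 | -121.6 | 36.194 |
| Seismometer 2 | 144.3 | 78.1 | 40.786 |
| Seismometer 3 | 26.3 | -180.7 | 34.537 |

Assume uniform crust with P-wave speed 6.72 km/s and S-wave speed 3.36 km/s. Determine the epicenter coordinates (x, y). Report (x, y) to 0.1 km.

Distance from S−P lag: d = Δt · v_P v_S / (v_P − v_S) = Δt · (6.72·3.36)/(6.72−3.36) ≈ 6.7200·Δt.
So d_Seismometer 1 = 243.22, d_Seismometer 2 = 274.08, d_Seismometer 3 = 232.09 km.
Circle about each station: (x − 91.7)² + (y + 121.6)² = 243.22²; (x − 144.3)² + (y − 78.1)² = 274.08²; (x − 26.3)² + (y + 180.7)² = 232.09².
Subtracting pairs of circle equations eliminates x²+y² and gives linear equations (the radical axes):
105.2 x + 399.4 y = -12237.23
-130.8 x − 118.2 y = 15438.93
Solving the 2×2 system: x ≈ -118.6, y ≈ 0.6 km.

x ≈ -118.6 km, y ≈ 0.6 km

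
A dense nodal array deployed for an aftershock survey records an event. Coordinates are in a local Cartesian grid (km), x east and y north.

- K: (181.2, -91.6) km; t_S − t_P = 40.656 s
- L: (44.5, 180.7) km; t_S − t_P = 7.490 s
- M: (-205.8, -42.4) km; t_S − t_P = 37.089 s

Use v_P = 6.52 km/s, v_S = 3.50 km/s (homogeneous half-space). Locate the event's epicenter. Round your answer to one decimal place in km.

Distance from S−P lag: d = Δt · v_P v_S / (v_P − v_S) = Δt · (6.52·3.50)/(6.52−3.50) ≈ 7.5563·Δt.
So d_K = 307.21, d_L = 56.60, d_M = 280.26 km.
Circle about each station: (x − 181.2)² + (y + 91.6)² = 307.21²; (x − 44.5)² + (y − 180.7)² = 56.60²; (x + 205.8)² + (y + 42.4)² = 280.26².
Subtracting the K equation from the L and M equations removes the quadratic terms:
-273.4 x + 544.6 y = 84583.16
-774.0 x + 98.4 y = 18759.72
Solving the 2×2 system: x ≈ -4.8, y ≈ 152.9 km.

(-4.8, 152.9)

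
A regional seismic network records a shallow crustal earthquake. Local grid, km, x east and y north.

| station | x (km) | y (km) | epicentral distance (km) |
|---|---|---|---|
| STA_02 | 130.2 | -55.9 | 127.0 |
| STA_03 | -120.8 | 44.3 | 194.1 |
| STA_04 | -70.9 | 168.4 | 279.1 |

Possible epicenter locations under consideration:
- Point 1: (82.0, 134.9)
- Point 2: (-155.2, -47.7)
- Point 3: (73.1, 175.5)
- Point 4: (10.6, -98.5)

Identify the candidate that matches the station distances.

For each candidate, compare |candidate − station| to the reported distance:
Point 1: residuals STA_02 69.8, STA_03 28.0, STA_04 122.6 → max 122.6 km
Point 2: residuals STA_02 158.5, STA_03 95.9, STA_04 47.1 → max 158.5 km
Point 3: residuals STA_02 111.3, STA_03 40.0, STA_04 134.9 → max 134.9 km
Point 4: residuals STA_02 0.0, STA_03 0.0, STA_04 0.0 → max 0.0 km
Only Point 4 has all residuals ≈ 0.

Point 4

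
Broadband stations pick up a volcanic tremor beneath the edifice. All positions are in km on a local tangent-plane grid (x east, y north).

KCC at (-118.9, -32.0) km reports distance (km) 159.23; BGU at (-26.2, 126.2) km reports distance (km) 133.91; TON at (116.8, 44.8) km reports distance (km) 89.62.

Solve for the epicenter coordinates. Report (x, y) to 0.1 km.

Circle about each station: (x + 118.9)² + (y + 32.0)² = 159.23²; (x + 26.2)² + (y − 126.2)² = 133.91²; (x − 116.8)² + (y − 44.8)² = 89.62².
Subtracting pairs of circle equations eliminates x²+y² and gives linear equations (the radical axes):
185.4 x + 316.4 y = 8873.97
471.4 x + 153.6 y = 17810.52
Solving the 2×2 system: x ≈ 35.4, y ≈ 7.3 km.
Check against KCC (with the unrounded x, y): √((x + 118.9)²+(y + 32.0)²) = 159.23 ≈ 159.23 km. ✓

(35.4, 7.3)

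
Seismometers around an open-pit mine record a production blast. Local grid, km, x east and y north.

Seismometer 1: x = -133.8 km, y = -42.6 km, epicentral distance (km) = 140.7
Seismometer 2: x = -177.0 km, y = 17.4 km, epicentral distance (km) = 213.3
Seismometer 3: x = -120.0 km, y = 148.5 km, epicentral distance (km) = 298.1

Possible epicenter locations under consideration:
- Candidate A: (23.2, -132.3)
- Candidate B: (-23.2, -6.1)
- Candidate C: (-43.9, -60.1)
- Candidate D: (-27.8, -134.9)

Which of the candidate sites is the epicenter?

Candidate D

For each candidate, compare |candidate − station| to the reported distance:
Candidate A: residuals Seismometer 1 40.1, Seismometer 2 36.7, Seismometer 3 17.1 → max 40.1 km
Candidate B: residuals Seismometer 1 24.2, Seismometer 2 57.7, Seismometer 3 115.7 → max 115.7 km
Candidate C: residuals Seismometer 1 49.1, Seismometer 2 59.3, Seismometer 3 76.1 → max 76.1 km
Candidate D: residuals Seismometer 1 0.1, Seismometer 2 0.1, Seismometer 3 0.1 → max 0.1 km
Only Candidate D has all residuals ≈ 0.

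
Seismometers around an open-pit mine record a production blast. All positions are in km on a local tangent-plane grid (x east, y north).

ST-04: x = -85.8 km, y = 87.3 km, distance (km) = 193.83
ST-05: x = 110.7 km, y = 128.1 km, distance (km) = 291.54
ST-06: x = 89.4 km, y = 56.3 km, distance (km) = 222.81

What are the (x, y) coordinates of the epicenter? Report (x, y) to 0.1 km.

x ≈ -64.0 km, y ≈ -105.3 km

Circle about each station: (x + 85.8)² + (y − 87.3)² = 193.83²; (x − 110.7)² + (y − 128.1)² = 291.54²; (x − 89.4)² + (y − 56.3)² = 222.81².
Subtracting the ST-04 equation from the ST-05 and ST-06 equations removes the quadratic terms:
393.0 x + 81.6 y = -33744.33
350.4 x − 62.0 y = -15895.11
Solving the 2×2 system: x ≈ -64.0, y ≈ -105.3 km.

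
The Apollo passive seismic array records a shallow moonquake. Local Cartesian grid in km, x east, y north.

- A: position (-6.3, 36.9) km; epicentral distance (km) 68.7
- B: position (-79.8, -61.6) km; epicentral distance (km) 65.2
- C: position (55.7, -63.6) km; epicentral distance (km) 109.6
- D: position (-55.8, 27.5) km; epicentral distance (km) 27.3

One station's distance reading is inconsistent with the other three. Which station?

C

Solve using three stations at a time. Using A, B, D (subtract circle equations pairwise → linear system) gives (x, y) ≈ (-65.5, 2.0).
Distances from that point to each station vs reported:
  A: calculated 68.7 vs reported 68.7 → residual 0.0 km
  B: calculated 65.2 vs reported 65.2 → residual 0.0 km
  C: calculated 137.8 vs reported 109.6 → residual 28.2 km
  D: calculated 27.3 vs reported 27.3 → residual 0.0 km
A, B, D are mutually consistent (residuals ≈ 0); C is off by 28.2 km.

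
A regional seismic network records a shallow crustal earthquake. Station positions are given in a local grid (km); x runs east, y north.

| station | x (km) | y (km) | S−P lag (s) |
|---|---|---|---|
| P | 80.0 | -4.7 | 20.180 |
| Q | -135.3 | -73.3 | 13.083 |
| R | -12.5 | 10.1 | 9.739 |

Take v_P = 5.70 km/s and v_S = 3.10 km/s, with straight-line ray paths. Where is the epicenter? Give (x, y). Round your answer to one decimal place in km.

Distance from S−P lag: d = Δt · v_P v_S / (v_P − v_S) = Δt · (5.70·3.10)/(5.70−3.10) ≈ 6.7962·Δt.
So d_P = 137.15, d_Q = 88.91, d_R = 66.19 km.
Circle about each station: (x − 80.0)² + (y + 4.7)² = 137.15²; (x + 135.3)² + (y + 73.3)² = 88.91²; (x + 12.5)² + (y − 10.1)² = 66.19².
Subtracting the P equation from the Q and R equations removes the quadratic terms:
-430.6 x − 137.2 y = 28162.02
-185.0 x + 29.6 y = 8265.18
Solving the 2×2 system: x ≈ -51.6, y ≈ -43.3 km.

(-51.6, -43.3)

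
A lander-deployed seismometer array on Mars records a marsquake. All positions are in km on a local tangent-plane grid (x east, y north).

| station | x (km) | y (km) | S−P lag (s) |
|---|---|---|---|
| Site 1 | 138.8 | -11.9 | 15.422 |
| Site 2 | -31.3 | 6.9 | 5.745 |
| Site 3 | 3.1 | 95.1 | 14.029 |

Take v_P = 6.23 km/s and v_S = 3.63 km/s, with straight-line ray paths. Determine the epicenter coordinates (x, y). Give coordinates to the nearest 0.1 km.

(5.5, -26.9)

Distance from S−P lag: d = Δt · v_P v_S / (v_P − v_S) = Δt · (6.23·3.63)/(6.23−3.63) ≈ 8.6980·Δt.
So d_Site 1 = 134.14, d_Site 2 = 49.97, d_Site 3 = 122.02 km.
Circle about each station: (x − 138.8)² + (y + 11.9)² = 134.14²; (x + 31.3)² + (y − 6.9)² = 49.97²; (x − 3.1)² + (y − 95.1)² = 122.02².
Subtracting the Site 1 equation from the Site 2 and Site 3 equations removes the quadratic terms:
-340.2 x + 37.6 y = -2883.21
-271.4 x + 214.0 y = -7248.77
Solving the 2×2 system: x ≈ 5.5, y ≈ -26.9 km.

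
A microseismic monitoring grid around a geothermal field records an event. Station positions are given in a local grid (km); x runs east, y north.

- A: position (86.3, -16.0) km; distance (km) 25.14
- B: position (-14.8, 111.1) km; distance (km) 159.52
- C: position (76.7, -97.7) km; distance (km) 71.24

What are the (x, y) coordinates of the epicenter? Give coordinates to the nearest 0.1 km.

64.0 km east, -27.6 km north

Circle about each station: (x − 86.3)² + (y + 16.0)² = 25.14²; (x + 14.8)² + (y − 111.1)² = 159.52²; (x − 76.7)² + (y + 97.7)² = 71.24².
Subtracting pairs of circle equations eliminates x²+y² and gives linear equations (the radical axes):
-202.2 x + 254.2 y = -19956.05
-19.2 x − 163.4 y = 3281.37
Solving the 2×2 system: x ≈ 64.0, y ≈ -27.6 km.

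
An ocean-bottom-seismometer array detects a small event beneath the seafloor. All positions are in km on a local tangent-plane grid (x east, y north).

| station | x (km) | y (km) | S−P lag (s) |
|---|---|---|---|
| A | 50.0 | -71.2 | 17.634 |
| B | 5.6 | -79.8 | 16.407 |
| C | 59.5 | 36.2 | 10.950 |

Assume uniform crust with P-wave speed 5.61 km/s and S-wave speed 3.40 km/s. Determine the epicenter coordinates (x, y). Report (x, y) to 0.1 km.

-32.8 km east, 56.5 km north

Distance from S−P lag: d = Δt · v_P v_S / (v_P − v_S) = Δt · (5.61·3.40)/(5.61−3.40) ≈ 8.6308·Δt.
So d_A = 152.19, d_B = 141.61, d_C = 94.51 km.
Circle about each station: (x − 50.0)² + (y + 71.2)² = 152.19²; (x − 5.6)² + (y + 79.8)² = 141.61²; (x − 59.5)² + (y − 36.2)² = 94.51².
Subtracting pairs of circle equations eliminates x²+y² and gives linear equations (the radical axes):
-88.8 x − 17.2 y = 1938.36
19.0 x + 214.8 y = 11510.91
Solving the 2×2 system: x ≈ -32.8, y ≈ 56.5 km.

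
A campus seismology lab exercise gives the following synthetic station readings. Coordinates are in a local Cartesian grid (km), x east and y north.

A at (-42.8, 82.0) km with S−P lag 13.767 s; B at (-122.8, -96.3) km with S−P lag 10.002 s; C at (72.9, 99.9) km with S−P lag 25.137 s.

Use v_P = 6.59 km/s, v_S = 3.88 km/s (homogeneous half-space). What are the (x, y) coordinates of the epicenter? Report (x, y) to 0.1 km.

(-140.5, -3.6)

Distance from S−P lag: d = Δt · v_P v_S / (v_P − v_S) = Δt · (6.59·3.88)/(6.59−3.88) ≈ 9.4351·Δt.
So d_A = 129.89, d_B = 94.37, d_C = 237.17 km.
Circle about each station: (x + 42.8)² + (y − 82.0)² = 129.89²; (x + 122.8)² + (y + 96.3)² = 94.37²; (x − 72.9)² + (y − 99.9)² = 237.17².
Subtracting the A equation from the B and C equations removes the quadratic terms:
-160.0 x − 356.6 y = 23763.41
231.4 x + 35.8 y = -32639.62
Solving the 2×2 system: x ≈ -140.5, y ≈ -3.6 km.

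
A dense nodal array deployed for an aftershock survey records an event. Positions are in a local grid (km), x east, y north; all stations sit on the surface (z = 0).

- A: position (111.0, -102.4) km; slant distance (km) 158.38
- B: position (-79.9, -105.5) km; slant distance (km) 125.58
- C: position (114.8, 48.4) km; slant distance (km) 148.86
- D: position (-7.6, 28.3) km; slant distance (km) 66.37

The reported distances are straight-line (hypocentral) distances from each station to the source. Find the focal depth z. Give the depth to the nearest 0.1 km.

50.9 km

Each station gives a sphere (x−x_i)² + (y−y_i)² + z² = d_i² (stations at z=0).
Subtracting the A sphere from B and C: z² cancels, leaving linear equations in x and y:
-381.8 x − 6.2 y = 4021.39
7.6 x + 301.6 y = -4360.24
Solving: x ≈ -10.302, y ≈ -14.197 km (keep extra digits for the depth step; rounded: -10.3, -14.2).
Then from the A sphere: z² = 158.38² − (x − 111.0)² − (y + 102.4)² with x = -10.302, y = -14.197, so z ≈ 50.895 ≈ 50.9 km.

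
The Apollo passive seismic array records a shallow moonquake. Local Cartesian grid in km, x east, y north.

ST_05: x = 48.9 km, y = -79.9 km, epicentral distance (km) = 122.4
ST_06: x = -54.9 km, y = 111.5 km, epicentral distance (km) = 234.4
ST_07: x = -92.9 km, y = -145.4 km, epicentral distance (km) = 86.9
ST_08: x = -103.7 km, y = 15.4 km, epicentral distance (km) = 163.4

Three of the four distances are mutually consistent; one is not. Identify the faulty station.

ST_05

Solve using three stations at a time. Using ST_06, ST_07, ST_08 (subtract circle equations pairwise → linear system) gives (x, y) ≈ (-10.1, -118.6).
Distances from that point to each station vs reported:
  ST_05: calculated 70.6 vs reported 122.4 → residual 51.8 km
  ST_06: calculated 234.4 vs reported 234.4 → residual 0.0 km
  ST_07: calculated 87.0 vs reported 86.9 → residual 0.1 km
  ST_08: calculated 163.4 vs reported 163.4 → residual 0.0 km
ST_06, ST_07, ST_08 are mutually consistent (residuals ≈ 0); ST_05 is off by 51.8 km.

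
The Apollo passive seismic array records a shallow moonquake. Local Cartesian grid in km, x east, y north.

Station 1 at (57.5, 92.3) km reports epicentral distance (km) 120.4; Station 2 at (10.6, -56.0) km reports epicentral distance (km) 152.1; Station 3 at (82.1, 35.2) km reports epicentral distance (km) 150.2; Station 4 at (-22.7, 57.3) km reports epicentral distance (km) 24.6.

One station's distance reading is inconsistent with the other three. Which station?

Station 4

Solve using three stations at a time. Using Station 1, Station 2, Station 3 (subtract circle equations pairwise → linear system) gives (x, y) ≈ (-61.9, 77.6).
Distances from that point to each station vs reported:
  Station 1: calculated 120.3 vs reported 120.4 → residual 0.1 km
  Station 2: calculated 152.0 vs reported 152.1 → residual 0.1 km
  Station 3: calculated 150.1 vs reported 150.2 → residual 0.1 km
  Station 4: calculated 44.2 vs reported 24.6 → residual 19.6 km
Station 1, Station 2, Station 3 are mutually consistent (residuals ≈ 0); Station 4 is off by 19.6 km.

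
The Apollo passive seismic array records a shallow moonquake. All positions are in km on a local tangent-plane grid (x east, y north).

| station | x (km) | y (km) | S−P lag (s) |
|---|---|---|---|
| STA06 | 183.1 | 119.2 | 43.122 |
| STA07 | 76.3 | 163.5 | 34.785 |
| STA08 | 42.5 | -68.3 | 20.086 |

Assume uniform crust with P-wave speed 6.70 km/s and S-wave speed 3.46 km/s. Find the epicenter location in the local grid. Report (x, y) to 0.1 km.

(-92.6, -19.3)

Distance from S−P lag: d = Δt · v_P v_S / (v_P − v_S) = Δt · (6.70·3.46)/(6.70−3.46) ≈ 7.1549·Δt.
So d_STA06 = 308.54, d_STA07 = 248.88, d_STA08 = 143.71 km.
Circle about each station: (x − 183.1)² + (y − 119.2)² = 308.54²; (x − 76.3)² + (y − 163.5)² = 248.88²; (x − 42.5)² + (y + 68.3)² = 143.71².
Subtracting pairs of circle equations eliminates x²+y² and gives linear equations (the radical axes):
-213.6 x + 88.6 y = 18075.37
-281.2 x − 375.0 y = 33281.26
Solving the 2×2 system: x ≈ -92.6, y ≈ -19.3 km.
Check against STA06 (with the unrounded x, y): √((x − 183.1)²+(y − 119.2)²) = 308.55 ≈ 308.54 km. ✓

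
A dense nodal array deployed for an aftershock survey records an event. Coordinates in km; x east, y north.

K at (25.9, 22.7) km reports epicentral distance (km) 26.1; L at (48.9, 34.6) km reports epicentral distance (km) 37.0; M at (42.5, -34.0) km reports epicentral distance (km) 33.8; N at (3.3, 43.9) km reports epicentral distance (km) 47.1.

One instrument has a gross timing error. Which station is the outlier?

N

Solve using three stations at a time. Using K, L, M (subtract circle equations pairwise → linear system) gives (x, y) ≈ (37.6, -0.6).
Distances from that point to each station vs reported:
  K: calculated 26.1 vs reported 26.1 → residual 0.0 km
  L: calculated 37.0 vs reported 37.0 → residual 0.0 km
  M: calculated 33.8 vs reported 33.8 → residual 0.0 km
  N: calculated 56.2 vs reported 47.1 → residual 9.1 km
K, L, M are mutually consistent (residuals ≈ 0); N is off by 9.1 km.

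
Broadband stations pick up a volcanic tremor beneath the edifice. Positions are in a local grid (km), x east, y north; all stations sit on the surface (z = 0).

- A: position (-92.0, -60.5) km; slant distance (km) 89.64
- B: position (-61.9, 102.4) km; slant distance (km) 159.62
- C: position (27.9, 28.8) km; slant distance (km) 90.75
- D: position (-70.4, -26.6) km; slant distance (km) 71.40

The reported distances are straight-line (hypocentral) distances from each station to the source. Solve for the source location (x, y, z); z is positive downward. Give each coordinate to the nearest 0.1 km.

x ≈ -11.4 km, y ≈ -44.7 km, depth ≈ 35.9 km

Each station gives a sphere (x−x_i)² + (y−y_i)² + z² = d_i² (stations at z=0).
Subtracting the A sphere from B and C: z² cancels, leaving linear equations in x and y:
60.2 x + 325.8 y = -15250.09
239.8 x + 178.6 y = -10716.63
Solving: x ≈ -11.396, y ≈ -44.702 km (keep extra digits for the depth step; rounded: -11.4, -44.7).
Then from the A sphere: z² = 89.64² − (x + 92.0)² − (y + 60.5)² with x = -11.396, y = -44.702, so z ≈ 35.899 ≈ 35.9 km.
Check against D (with the unrounded solution): distance 71.40 ≈ 71.40 km. ✓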